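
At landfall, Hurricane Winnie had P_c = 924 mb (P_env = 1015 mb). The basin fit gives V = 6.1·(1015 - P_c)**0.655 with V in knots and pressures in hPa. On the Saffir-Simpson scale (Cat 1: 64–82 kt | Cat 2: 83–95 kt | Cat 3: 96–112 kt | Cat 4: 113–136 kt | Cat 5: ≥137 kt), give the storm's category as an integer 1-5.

ΔP = 1015 − 924 = 91 mb.
V ≈ 6.1 × 91^0.655 = 6.1 × 19.19 ≈ 117 kt.
117 kt falls in the Category 4 band.

4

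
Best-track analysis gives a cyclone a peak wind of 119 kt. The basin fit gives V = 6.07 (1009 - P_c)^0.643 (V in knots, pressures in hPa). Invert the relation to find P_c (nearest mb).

ΔP = (V / 6.07)^(1/0.643) = (119/6.07)^1.555.
119/6.07 = 19.605; 19.605^1.555 ≈ 102.30 mb.
P_c = 1009 − 102.30 = 906.70 ≈ 907 mb.

907 mb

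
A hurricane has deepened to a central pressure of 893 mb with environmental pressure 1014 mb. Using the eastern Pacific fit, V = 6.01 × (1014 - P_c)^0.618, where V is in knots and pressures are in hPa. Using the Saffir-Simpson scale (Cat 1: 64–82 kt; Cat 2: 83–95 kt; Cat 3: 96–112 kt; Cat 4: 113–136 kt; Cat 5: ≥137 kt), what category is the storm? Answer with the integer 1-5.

4

ΔP = 1014 − 893 = 121 mb.
V ≈ 6.01 × 121^0.618 = 6.01 × 19.37 ≈ 116 kt.
116 kt falls in the Category 4 band.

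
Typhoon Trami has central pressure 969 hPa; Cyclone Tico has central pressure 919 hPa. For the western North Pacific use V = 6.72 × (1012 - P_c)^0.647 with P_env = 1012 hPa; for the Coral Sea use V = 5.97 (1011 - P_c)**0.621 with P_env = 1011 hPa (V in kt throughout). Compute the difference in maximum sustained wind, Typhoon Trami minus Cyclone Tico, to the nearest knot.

-22 kt

Typhoon Trami: ΔP = 43; V ≈ 6.72 × 43^0.647 ≈ 76.60 kt.
Cyclone Tico: ΔP = 92; V ≈ 5.97 × 92^0.621 ≈ 98.97 kt.
Difference ≈ 76.60 − 98.97 = -22.37 → -22 kt.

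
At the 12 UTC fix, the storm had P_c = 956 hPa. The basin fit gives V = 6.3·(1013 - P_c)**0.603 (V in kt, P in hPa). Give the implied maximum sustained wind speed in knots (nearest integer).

72 kt

ΔP = 1013 − 956 = 57 hPa.
57^0.603 ≈ 11.450.
V ≈ 6.3 × 11.450 ≈ 72.1 kt.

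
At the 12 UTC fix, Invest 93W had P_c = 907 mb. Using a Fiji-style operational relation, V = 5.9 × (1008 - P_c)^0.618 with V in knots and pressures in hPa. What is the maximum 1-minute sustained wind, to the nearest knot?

102 kt

ΔP = 1008 − 907 = 101 mb.
101^0.618 ≈ 17.325.
V ≈ 5.9 × 17.325 ≈ 102.2 kt.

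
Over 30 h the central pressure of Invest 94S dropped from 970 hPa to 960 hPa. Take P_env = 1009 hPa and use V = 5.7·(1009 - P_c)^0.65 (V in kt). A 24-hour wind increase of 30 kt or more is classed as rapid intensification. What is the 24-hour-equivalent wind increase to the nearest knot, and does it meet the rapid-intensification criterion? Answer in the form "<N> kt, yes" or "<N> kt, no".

V₁: ΔP = 39, V ≈ 5.7 × 39^0.65 ≈ 61.67 kt.
V₂: ΔP = 49, V ≈ 5.7 × 49^0.65 ≈ 71.53 kt.
ΔV over 30 h = 9.86 kt → 24 h equivalent = 9.86 × 24/30 ≈ 7.89 kt.
8 kt < 30 kt ⇒ not rapid intensification.

8 kt, no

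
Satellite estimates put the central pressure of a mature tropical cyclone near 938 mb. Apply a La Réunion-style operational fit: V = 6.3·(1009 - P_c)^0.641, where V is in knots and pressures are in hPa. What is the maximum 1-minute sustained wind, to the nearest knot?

ΔP = 1009 − 938 = 71 mb.
71^0.641 ≈ 15.369.
V ≈ 6.3 × 15.369 ≈ 96.8 kt.

97 kt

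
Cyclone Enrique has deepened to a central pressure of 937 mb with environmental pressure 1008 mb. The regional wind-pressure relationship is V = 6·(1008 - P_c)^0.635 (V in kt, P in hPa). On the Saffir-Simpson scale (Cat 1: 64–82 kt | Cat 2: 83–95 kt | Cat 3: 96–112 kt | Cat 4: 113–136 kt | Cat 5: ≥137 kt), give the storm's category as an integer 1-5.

2

ΔP = 1008 − 937 = 71 mb.
V ≈ 6 × 71^0.635 = 6 × 14.98 ≈ 90 kt.
90 kt falls in the Category 2 band.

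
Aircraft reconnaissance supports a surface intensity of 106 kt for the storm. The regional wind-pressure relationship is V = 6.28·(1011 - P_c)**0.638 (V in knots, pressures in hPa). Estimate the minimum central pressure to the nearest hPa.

927 hPa

ΔP = (V / 6.28)^(1/0.638) = (106/6.28)^1.567.
106/6.28 = 16.879; 16.879^1.567 ≈ 83.90 hPa.
P_c = 1011 − 83.90 = 927.10 ≈ 927 hPa.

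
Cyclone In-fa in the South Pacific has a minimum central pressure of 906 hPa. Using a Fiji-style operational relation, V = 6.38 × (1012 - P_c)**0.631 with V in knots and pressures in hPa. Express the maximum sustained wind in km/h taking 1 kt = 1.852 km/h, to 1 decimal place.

224.1 km/h

ΔP = 1012 − 906 = 106 hPa.
V ≈ 6.38 × 106^0.631 = 6.38 × 18.966 ≈ 121.001 kt.
121.001 × 1.852 ≈ 224.09 km/h → 224.1 km/h.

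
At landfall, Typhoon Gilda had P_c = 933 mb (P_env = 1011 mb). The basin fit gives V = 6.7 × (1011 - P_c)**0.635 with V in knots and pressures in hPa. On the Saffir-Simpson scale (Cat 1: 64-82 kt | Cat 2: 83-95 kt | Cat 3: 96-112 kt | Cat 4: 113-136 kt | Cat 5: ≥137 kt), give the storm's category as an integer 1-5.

ΔP = 1011 − 933 = 78 mb.
V ≈ 6.7 × 78^0.635 = 6.7 × 15.90 ≈ 107 kt.
107 kt falls in the Category 3 band.

3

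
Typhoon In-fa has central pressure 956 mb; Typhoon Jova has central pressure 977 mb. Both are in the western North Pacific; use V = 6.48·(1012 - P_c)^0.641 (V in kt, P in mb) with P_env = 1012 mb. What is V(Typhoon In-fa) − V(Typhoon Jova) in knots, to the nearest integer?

Typhoon In-fa: ΔP = 56; V ≈ 6.48 × 56^0.641 ≈ 85.54 kt.
Typhoon Jova: ΔP = 35; V ≈ 6.48 × 35^0.641 ≈ 63.29 kt.
Difference ≈ 85.54 − 63.29 = 22.25 → 22 kt.

22 kt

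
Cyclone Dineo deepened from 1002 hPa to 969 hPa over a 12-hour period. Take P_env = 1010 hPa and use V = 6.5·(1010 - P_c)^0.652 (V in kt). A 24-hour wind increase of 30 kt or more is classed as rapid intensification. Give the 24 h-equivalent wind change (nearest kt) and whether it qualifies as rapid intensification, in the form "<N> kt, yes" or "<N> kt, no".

V₁: ΔP = 8, V ≈ 6.5 × 8^0.652 ≈ 25.22 kt.
V₂: ΔP = 41, V ≈ 6.5 × 41^0.652 ≈ 73.19 kt.
ΔV over 12 h = 47.97 kt → 24 h equivalent = 47.97 × 24/12 ≈ 95.94 kt.
96 kt ≥ 30 kt ⇒ rapid intensification.

96 kt, yes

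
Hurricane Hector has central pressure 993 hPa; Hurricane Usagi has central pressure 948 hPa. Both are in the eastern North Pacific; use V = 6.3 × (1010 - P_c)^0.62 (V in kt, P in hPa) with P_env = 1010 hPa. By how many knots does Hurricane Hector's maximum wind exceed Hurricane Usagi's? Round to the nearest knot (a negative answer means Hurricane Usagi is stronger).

Hurricane Hector: ΔP = 17; V ≈ 6.3 × 17^0.62 ≈ 36.49 kt.
Hurricane Usagi: ΔP = 62; V ≈ 6.3 × 62^0.62 ≈ 81.40 kt.
Difference ≈ 36.49 − 81.40 = -44.91 → -45 kt.

-45 kt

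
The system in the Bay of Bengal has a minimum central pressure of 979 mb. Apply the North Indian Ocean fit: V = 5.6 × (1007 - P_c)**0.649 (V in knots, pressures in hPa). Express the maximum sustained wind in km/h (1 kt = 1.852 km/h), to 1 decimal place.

90.2 km/h

ΔP = 1007 − 979 = 28 mb.
V ≈ 5.6 × 28^0.649 = 5.6 × 8.694 ≈ 48.685 kt.
48.685 × 1.852 ≈ 90.16 km/h → 90.2 km/h.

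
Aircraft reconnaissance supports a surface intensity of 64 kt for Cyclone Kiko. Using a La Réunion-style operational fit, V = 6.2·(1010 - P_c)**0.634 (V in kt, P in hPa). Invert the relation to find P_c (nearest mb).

ΔP = (V / 6.2)^(1/0.634) = (64/6.2)^1.577.
64/6.2 = 10.323; 10.323^1.577 ≈ 39.72 mb.
P_c = 1010 − 39.72 = 970.28 ≈ 970 mb.

970 mb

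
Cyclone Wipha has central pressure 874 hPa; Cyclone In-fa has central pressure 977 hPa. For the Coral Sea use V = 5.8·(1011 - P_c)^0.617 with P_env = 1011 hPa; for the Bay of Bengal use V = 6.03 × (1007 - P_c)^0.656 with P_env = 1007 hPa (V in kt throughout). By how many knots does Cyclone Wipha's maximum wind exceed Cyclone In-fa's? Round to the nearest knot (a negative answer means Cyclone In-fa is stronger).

65 kt

Cyclone Wipha: ΔP = 137; V ≈ 5.8 × 137^0.617 ≈ 120.72 kt.
Cyclone In-fa: ΔP = 30; V ≈ 6.03 × 30^0.656 ≈ 56.14 kt.
Difference ≈ 120.72 − 56.14 = 64.58 → 65 kt.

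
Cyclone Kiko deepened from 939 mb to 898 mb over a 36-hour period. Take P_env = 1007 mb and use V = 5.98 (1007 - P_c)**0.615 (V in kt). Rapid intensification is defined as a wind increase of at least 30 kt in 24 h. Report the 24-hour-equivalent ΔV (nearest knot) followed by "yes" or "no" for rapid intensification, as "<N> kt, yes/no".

18 kt, no

V₁: ΔP = 68, V ≈ 5.98 × 68^0.615 ≈ 80.11 kt.
V₂: ΔP = 109, V ≈ 5.98 × 109^0.615 ≈ 107.08 kt.
ΔV over 36 h = 26.97 kt → 24 h equivalent = 26.97 × 24/36 ≈ 17.98 kt.
18 kt < 30 kt ⇒ not rapid intensification.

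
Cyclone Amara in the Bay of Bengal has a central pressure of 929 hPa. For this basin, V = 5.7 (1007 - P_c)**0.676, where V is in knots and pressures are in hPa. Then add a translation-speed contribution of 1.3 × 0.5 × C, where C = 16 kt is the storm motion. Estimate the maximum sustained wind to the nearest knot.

119 kt

ΔP = 1007 − 929 = 78 hPa.
78^0.676 ≈ 19.013.
V ≈ 5.7 × 19.013 ≈ 108.4 kt.
Translation term: 1.3 × 0.5 × 16 = 10.4 kt.
Corrected V ≈ 118.8 kt → 119 kt.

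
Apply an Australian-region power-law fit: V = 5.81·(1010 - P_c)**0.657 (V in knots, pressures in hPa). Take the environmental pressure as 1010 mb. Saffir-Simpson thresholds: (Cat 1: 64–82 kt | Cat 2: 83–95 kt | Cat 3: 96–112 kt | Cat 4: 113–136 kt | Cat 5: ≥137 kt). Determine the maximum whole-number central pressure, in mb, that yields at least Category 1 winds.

Category 1 begins at V = 64 kt.
Required ΔP = (64/5.81)^(1/0.657) = 11.015^1.522 ≈ 38.55 mb.
P_c ≤ 1010 − 38.55 = 971.45, so the highest integer P_c is 971 mb.

971 mb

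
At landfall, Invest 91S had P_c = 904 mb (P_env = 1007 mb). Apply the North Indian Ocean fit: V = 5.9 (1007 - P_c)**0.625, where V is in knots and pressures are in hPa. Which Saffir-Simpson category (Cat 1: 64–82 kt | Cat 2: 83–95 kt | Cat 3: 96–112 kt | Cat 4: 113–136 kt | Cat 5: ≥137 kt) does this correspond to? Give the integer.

ΔP = 1007 − 904 = 103 mb.
V ≈ 5.9 × 103^0.625 = 5.9 × 18.11 ≈ 107 kt.
107 kt falls in the Category 3 band.

3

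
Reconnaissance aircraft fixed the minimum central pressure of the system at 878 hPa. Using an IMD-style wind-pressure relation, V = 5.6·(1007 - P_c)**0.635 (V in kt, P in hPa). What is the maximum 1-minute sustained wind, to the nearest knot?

ΔP = 1007 − 878 = 129 hPa.
129^0.635 ≈ 21.889.
V ≈ 5.6 × 21.889 ≈ 122.6 kt.

123 kt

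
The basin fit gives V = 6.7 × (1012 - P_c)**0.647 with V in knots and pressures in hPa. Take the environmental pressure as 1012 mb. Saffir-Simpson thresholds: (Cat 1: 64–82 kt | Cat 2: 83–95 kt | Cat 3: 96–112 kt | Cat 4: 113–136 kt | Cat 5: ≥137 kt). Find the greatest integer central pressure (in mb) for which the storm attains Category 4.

Category 4 begins at V = 113 kt.
Required ΔP = (113/6.7)^(1/0.647) = 16.866^1.546 ≈ 78.79 mb.
P_c ≤ 1012 − 78.79 = 933.21, so the highest integer P_c is 933 mb.

933 mb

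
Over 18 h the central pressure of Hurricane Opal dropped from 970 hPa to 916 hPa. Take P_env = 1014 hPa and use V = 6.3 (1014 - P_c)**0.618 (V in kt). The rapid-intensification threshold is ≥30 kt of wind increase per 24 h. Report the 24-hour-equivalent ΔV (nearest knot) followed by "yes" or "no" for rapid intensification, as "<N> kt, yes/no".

V₁: ΔP = 44, V ≈ 6.3 × 44^0.618 ≈ 65.31 kt.
V₂: ΔP = 98, V ≈ 6.3 × 98^0.618 ≈ 107.13 kt.
ΔV over 18 h = 41.82 kt → 24 h equivalent = 41.82 × 24/18 ≈ 55.76 kt.
56 kt ≥ 30 kt ⇒ rapid intensification.

56 kt, yes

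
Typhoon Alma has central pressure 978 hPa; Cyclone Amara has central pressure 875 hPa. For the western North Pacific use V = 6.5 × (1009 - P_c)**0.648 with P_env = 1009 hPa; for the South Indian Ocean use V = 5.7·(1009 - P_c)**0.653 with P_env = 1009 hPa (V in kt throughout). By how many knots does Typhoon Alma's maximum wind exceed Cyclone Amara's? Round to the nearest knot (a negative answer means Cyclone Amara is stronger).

Typhoon Alma: ΔP = 31; V ≈ 6.5 × 31^0.648 ≈ 60.16 kt.
Cyclone Amara: ΔP = 134; V ≈ 5.7 × 134^0.653 ≈ 139.60 kt.
Difference ≈ 60.16 − 139.60 = -79.44 → -79 kt.

-79 kt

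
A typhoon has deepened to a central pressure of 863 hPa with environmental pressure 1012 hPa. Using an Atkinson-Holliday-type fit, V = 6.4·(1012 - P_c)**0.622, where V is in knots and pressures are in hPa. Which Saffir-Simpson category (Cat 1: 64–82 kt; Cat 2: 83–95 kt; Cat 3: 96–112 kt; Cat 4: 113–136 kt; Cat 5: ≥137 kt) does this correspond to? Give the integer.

ΔP = 1012 − 863 = 149 hPa.
V ≈ 6.4 × 149^0.622 = 6.4 × 22.48 ≈ 144 kt.
144 kt falls in the Category 5 band.

5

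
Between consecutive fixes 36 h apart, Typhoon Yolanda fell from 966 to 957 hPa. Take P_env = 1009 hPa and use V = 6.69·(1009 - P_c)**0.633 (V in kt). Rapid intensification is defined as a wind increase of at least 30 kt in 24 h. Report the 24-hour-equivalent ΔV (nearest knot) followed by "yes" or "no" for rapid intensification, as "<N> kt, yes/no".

6 kt, no

V₁: ΔP = 43, V ≈ 6.69 × 43^0.633 ≈ 72.35 kt.
V₂: ΔP = 52, V ≈ 6.69 × 52^0.633 ≈ 81.59 kt.
ΔV over 36 h = 9.24 kt → 24 h equivalent = 9.24 × 24/36 ≈ 6.16 kt.
6 kt < 30 kt ⇒ not rapid intensification.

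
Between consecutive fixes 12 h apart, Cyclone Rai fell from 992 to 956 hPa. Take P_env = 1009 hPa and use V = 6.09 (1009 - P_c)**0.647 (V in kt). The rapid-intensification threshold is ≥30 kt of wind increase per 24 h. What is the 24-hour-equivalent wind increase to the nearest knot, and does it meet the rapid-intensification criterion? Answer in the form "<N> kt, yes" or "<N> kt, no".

V₁: ΔP = 17, V ≈ 6.09 × 17^0.647 ≈ 38.08 kt.
V₂: ΔP = 53, V ≈ 6.09 × 53^0.647 ≈ 79.47 kt.
ΔV over 12 h = 41.39 kt → 24 h equivalent = 41.39 × 24/12 ≈ 82.78 kt.
83 kt ≥ 30 kt ⇒ rapid intensification.

83 kt, yes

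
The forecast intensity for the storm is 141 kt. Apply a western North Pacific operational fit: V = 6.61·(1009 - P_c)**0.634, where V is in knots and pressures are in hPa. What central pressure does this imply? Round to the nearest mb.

884 mb

ΔP = (V / 6.61)^(1/0.634) = (141/6.61)^1.577.
141/6.61 = 21.331; 21.331^1.577 ≈ 124.81 mb.
P_c = 1009 − 124.81 = 884.19 ≈ 884 mb.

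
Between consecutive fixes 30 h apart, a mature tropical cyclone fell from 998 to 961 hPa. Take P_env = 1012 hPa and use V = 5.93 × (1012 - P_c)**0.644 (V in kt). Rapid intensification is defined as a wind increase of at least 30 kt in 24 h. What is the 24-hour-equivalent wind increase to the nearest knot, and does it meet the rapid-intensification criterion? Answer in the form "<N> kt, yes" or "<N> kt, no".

V₁: ΔP = 14, V ≈ 5.93 × 14^0.644 ≈ 32.45 kt.
V₂: ΔP = 51, V ≈ 5.93 × 51^0.644 ≈ 74.60 kt.
ΔV over 30 h = 42.15 kt → 24 h equivalent = 42.15 × 24/30 ≈ 33.72 kt.
34 kt ≥ 30 kt ⇒ rapid intensification.

34 kt, yes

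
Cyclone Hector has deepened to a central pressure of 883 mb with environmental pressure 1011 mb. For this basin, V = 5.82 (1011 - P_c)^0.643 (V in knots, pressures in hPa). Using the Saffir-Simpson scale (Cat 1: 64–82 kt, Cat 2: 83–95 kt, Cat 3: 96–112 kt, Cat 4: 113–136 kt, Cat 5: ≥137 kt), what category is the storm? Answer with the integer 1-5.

ΔP = 1011 − 883 = 128 mb.
V ≈ 5.82 × 128^0.643 = 5.82 × 22.64 ≈ 132 kt.
132 kt falls in the Category 4 band.

4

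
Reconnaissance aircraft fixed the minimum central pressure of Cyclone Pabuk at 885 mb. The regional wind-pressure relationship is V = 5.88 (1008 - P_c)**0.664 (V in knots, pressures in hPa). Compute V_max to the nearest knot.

144 kt

ΔP = 1008 − 885 = 123 mb.
123^0.664 ≈ 24.417.
V ≈ 5.88 × 24.417 ≈ 143.6 kt.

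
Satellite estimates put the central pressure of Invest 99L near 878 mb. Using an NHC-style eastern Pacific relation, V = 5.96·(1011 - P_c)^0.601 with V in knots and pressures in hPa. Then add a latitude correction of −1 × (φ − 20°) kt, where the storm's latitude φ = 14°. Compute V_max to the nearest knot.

ΔP = 1011 − 878 = 133 mb.
133^0.601 ≈ 18.899.
V ≈ 5.96 × 18.899 ≈ 112.6 kt.
Latitude correction: −1 × (14 − 20) = 6 kt.
Corrected V ≈ 118.6 kt → 119 kt.

119 kt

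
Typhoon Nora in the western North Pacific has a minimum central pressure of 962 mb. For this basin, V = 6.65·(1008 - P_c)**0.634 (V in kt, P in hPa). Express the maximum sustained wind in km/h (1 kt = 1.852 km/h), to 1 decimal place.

139.5 km/h

ΔP = 1008 − 962 = 46 mb.
V ≈ 6.65 × 46^0.634 = 6.65 × 11.329 ≈ 75.337 kt.
75.337 × 1.852 ≈ 139.52 km/h → 139.5 km/h.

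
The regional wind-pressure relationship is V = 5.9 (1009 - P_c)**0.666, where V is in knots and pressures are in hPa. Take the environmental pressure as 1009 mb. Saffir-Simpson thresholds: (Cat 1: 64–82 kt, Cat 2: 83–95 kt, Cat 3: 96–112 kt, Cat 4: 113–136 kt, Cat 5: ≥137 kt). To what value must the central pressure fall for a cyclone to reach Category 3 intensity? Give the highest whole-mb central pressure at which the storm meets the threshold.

Category 3 begins at V = 96 kt.
Required ΔP = (96/5.9)^(1/0.666) = 16.271^1.502 ≈ 65.91 mb.
P_c ≤ 1009 − 65.91 = 943.09, so the highest integer P_c is 943 mb.

943 mb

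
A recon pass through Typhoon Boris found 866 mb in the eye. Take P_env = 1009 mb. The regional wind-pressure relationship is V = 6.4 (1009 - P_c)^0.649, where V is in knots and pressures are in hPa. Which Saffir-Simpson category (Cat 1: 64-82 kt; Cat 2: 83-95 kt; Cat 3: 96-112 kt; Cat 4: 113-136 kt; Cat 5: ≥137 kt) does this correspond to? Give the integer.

ΔP = 1009 − 866 = 143 mb.
V ≈ 6.4 × 143^0.649 = 6.4 × 25.05 ≈ 160 kt.
160 kt falls in the Category 5 band.

5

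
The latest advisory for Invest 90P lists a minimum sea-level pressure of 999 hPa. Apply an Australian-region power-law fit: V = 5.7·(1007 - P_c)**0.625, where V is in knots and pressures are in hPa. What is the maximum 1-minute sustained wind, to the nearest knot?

ΔP = 1007 − 999 = 8 hPa.
8^0.625 ≈ 3.668.
V ≈ 5.7 × 3.668 ≈ 20.9 kt.

21 kt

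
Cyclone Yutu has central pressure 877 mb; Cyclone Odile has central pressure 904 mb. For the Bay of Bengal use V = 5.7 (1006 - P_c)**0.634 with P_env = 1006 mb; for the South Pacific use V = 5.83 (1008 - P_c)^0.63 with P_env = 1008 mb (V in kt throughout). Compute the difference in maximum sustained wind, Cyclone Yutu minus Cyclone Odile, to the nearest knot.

15 kt

Cyclone Yutu: ΔP = 129; V ≈ 5.7 × 129^0.634 ≈ 124.16 kt.
Cyclone Odile: ΔP = 104; V ≈ 5.83 × 104^0.63 ≈ 108.74 kt.
Difference ≈ 124.16 − 108.74 = 15.42 → 15 kt.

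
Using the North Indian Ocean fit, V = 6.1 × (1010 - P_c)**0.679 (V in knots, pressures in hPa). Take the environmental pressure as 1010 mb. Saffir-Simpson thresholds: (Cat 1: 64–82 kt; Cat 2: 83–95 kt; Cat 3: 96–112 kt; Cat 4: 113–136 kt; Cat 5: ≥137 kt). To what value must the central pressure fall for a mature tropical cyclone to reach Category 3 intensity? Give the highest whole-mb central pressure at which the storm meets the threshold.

952 mb

Category 3 begins at V = 96 kt.
Required ΔP = (96/6.1)^(1/0.679) = 15.738^1.473 ≈ 57.92 mb.
P_c ≤ 1010 − 57.92 = 952.08, so the highest integer P_c is 952 mb.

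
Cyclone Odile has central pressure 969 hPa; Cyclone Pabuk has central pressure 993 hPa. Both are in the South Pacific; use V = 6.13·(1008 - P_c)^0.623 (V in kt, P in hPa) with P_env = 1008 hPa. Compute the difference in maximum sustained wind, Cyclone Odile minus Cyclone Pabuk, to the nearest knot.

27 kt

Cyclone Odile: ΔP = 39; V ≈ 6.13 × 39^0.623 ≈ 60.07 kt.
Cyclone Pabuk: ΔP = 15; V ≈ 6.13 × 15^0.623 ≈ 33.13 kt.
Difference ≈ 60.07 − 33.13 = 26.94 → 27 kt.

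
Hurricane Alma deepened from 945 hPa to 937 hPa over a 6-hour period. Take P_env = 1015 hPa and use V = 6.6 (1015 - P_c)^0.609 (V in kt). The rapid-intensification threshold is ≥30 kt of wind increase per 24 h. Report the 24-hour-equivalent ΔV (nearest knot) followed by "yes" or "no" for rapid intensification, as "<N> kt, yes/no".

V₁: ΔP = 70, V ≈ 6.6 × 70^0.609 ≈ 87.74 kt.
V₂: ΔP = 78, V ≈ 6.6 × 78^0.609 ≈ 93.72 kt.
ΔV over 6 h = 5.98 kt → 24 h equivalent = 5.98 × 24/6 ≈ 23.92 kt.
24 kt < 30 kt ⇒ not rapid intensification.

24 kt, no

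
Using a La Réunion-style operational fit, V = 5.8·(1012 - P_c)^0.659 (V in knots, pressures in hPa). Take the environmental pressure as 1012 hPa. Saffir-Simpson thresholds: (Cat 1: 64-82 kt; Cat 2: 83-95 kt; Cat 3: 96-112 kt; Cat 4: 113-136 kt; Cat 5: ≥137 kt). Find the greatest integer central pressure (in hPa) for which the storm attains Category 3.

941 hPa

Category 3 begins at V = 96 kt.
Required ΔP = (96/5.8)^(1/0.659) = 16.552^1.517 ≈ 70.72 hPa.
P_c ≤ 1012 − 70.72 = 941.28, so the highest integer P_c is 941 hPa.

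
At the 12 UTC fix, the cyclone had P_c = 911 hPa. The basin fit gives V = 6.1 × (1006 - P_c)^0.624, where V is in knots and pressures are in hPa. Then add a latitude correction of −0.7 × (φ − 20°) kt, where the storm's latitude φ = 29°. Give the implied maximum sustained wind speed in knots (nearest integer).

98 kt

ΔP = 1006 − 911 = 95 hPa.
95^0.624 ≈ 17.144.
V ≈ 6.1 × 17.144 ≈ 104.6 kt.
Latitude correction: −0.7 × (29 − 20) = -6.3 kt.
Corrected V ≈ 98.3 kt → 98 kt.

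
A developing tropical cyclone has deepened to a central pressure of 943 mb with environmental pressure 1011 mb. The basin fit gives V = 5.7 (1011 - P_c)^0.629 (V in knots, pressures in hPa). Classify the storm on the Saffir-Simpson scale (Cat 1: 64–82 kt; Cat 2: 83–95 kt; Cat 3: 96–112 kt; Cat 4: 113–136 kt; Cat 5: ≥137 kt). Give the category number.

ΔP = 1011 − 943 = 68 mb.
V ≈ 5.7 × 68^0.629 = 5.7 × 14.21 ≈ 81 kt.
81 kt falls in the Category 1 band.

1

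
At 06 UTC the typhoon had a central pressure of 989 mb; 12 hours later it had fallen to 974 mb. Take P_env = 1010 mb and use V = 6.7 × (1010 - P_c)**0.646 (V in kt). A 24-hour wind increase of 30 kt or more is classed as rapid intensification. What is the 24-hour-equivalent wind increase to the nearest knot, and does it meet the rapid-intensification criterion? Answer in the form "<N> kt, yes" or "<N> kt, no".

V₁: ΔP = 21, V ≈ 6.7 × 21^0.646 ≈ 47.89 kt.
V₂: ΔP = 36, V ≈ 6.7 × 36^0.646 ≈ 67.83 kt.
ΔV over 12 h = 19.94 kt → 24 h equivalent = 19.94 × 24/12 ≈ 39.88 kt.
40 kt ≥ 30 kt ⇒ rapid intensification.

40 kt, yes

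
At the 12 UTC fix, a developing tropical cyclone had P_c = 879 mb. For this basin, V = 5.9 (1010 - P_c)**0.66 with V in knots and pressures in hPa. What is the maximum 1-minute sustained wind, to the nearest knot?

ΔP = 1010 − 879 = 131 mb.
131^0.66 ≈ 24.969.
V ≈ 5.9 × 24.969 ≈ 147.3 kt.

147 kt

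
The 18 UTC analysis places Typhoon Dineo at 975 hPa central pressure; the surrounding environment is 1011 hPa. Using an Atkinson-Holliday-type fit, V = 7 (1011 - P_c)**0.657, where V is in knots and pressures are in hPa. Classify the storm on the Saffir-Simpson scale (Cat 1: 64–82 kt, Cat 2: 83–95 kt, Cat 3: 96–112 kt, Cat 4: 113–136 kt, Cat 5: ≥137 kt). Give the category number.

1

ΔP = 1011 − 975 = 36 hPa.
V ≈ 7 × 36^0.657 = 7 × 10.53 ≈ 74 kt.
74 kt falls in the Category 1 band.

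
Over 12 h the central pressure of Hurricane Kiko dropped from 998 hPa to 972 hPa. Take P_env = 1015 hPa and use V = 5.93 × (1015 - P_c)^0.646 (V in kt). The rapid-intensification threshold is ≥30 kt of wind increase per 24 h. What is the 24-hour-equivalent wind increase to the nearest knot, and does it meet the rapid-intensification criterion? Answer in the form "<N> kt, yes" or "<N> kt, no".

V₁: ΔP = 17, V ≈ 5.93 × 17^0.646 ≈ 36.98 kt.
V₂: ΔP = 43, V ≈ 5.93 × 43^0.646 ≈ 67.34 kt.
ΔV over 12 h = 30.36 kt → 24 h equivalent = 30.36 × 24/12 ≈ 60.72 kt.
61 kt ≥ 30 kt ⇒ rapid intensification.

61 kt, yes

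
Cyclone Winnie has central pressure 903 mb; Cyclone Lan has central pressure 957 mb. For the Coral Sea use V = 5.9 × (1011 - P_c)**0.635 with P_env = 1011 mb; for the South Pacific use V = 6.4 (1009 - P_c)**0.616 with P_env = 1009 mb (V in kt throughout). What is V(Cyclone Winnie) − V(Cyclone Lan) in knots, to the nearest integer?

Cyclone Winnie: ΔP = 108; V ≈ 5.9 × 108^0.635 ≈ 115.37 kt.
Cyclone Lan: ΔP = 52; V ≈ 6.4 × 52^0.616 ≈ 72.99 kt.
Difference ≈ 115.37 − 72.99 = 42.38 → 42 kt.

42 kt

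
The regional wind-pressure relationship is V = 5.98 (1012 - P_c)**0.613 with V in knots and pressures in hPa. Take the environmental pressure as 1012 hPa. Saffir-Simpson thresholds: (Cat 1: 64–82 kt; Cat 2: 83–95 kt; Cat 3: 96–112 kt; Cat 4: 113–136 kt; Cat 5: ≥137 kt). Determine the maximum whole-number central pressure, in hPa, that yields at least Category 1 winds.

Category 1 begins at V = 64 kt.
Required ΔP = (64/5.98)^(1/0.613) = 10.702^1.631 ≈ 47.80 hPa.
P_c ≤ 1012 − 47.80 = 964.20, so the highest integer P_c is 964 hPa.

964 hPa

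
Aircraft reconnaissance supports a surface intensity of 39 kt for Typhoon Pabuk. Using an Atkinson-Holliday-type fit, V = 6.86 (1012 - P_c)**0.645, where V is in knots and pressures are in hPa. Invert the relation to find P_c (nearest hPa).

ΔP = (V / 6.86)^(1/0.645) = (39/6.86)^1.550.
39/6.86 = 5.685; 5.685^1.550 ≈ 14.80 hPa.
P_c = 1012 − 14.80 = 997.20 ≈ 997 hPa.

997 hPa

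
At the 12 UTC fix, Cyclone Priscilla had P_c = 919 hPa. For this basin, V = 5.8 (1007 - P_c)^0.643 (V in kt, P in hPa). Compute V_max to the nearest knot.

103 kt

ΔP = 1007 − 919 = 88 hPa.
88^0.643 ≈ 17.795.
V ≈ 5.8 × 17.795 ≈ 103.2 kt.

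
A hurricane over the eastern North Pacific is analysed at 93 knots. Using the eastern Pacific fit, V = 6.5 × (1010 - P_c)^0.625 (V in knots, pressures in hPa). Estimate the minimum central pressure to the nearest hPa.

ΔP = (V / 6.5)^(1/0.625) = (93/6.5)^1.600.
93/6.5 = 14.308; 14.308^1.600 ≈ 70.62 hPa.
P_c = 1010 − 70.62 = 939.38 ≈ 939 hPa.

939 hPa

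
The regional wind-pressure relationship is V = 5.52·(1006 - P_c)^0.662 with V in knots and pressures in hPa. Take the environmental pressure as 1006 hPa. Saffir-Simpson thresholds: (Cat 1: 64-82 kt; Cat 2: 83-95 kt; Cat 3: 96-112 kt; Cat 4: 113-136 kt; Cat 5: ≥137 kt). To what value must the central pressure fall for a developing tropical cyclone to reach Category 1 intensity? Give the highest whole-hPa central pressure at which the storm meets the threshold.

965 hPa

Category 1 begins at V = 64 kt.
Required ΔP = (64/5.52)^(1/0.662) = 11.594^1.511 ≈ 40.51 hPa.
P_c ≤ 1006 − 40.51 = 965.49, so the highest integer P_c is 965 hPa.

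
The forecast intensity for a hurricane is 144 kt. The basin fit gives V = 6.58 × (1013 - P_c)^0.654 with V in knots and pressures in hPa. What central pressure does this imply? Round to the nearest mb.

ΔP = (V / 6.58)^(1/0.654) = (144/6.58)^1.529.
144/6.58 = 21.884; 21.884^1.529 ≈ 111.98 mb.
P_c = 1013 − 111.98 = 901.02 ≈ 901 mb.

901 mb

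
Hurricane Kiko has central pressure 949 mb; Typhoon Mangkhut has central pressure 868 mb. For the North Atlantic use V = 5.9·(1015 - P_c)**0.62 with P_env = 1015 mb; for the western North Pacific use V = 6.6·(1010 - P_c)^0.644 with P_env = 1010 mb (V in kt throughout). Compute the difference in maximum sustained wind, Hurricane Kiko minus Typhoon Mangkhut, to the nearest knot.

-81 kt

Hurricane Kiko: ΔP = 66; V ≈ 5.9 × 66^0.62 ≈ 79.24 kt.
Typhoon Mangkhut: ΔP = 142; V ≈ 6.6 × 142^0.644 ≈ 160.55 kt.
Difference ≈ 79.24 − 160.55 = -81.31 → -81 kt.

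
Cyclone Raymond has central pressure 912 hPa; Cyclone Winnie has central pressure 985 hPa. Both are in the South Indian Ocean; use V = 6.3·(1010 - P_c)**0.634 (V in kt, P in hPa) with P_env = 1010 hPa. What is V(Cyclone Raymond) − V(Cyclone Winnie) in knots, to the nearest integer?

Cyclone Raymond: ΔP = 98; V ≈ 6.3 × 98^0.634 ≈ 115.29 kt.
Cyclone Winnie: ΔP = 25; V ≈ 6.3 × 25^0.634 ≈ 48.49 kt.
Difference ≈ 115.29 − 48.49 = 66.80 → 67 kt.

67 kt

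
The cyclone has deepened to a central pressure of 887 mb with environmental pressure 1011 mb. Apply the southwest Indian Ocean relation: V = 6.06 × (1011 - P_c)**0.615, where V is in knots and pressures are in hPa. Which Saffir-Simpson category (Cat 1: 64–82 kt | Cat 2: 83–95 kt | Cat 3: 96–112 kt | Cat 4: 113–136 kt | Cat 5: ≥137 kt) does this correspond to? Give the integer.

ΔP = 1011 − 887 = 124 mb.
V ≈ 6.06 × 124^0.615 = 6.06 × 19.38 ≈ 117 kt.
117 kt falls in the Category 4 band.

4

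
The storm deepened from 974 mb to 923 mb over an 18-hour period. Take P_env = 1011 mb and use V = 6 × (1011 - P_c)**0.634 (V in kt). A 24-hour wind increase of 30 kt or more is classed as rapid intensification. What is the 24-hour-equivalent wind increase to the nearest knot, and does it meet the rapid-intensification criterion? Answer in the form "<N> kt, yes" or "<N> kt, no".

58 kt, yes

V₁: ΔP = 37, V ≈ 6 × 37^0.634 ≈ 59.21 kt.
V₂: ΔP = 88, V ≈ 6 × 88^0.634 ≈ 102.55 kt.
ΔV over 18 h = 43.34 kt → 24 h equivalent = 43.34 × 24/18 ≈ 57.79 kt.
58 kt ≥ 30 kt ⇒ rapid intensification.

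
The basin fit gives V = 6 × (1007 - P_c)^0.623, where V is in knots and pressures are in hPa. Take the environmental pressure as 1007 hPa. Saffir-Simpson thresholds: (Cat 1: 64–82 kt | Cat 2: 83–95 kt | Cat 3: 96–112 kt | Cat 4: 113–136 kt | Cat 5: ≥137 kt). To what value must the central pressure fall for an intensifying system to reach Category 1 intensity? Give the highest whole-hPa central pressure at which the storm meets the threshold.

Category 1 begins at V = 64 kt.
Required ΔP = (64/6)^(1/0.623) = 10.667^1.605 ≈ 44.68 hPa.
P_c ≤ 1007 − 44.68 = 962.32, so the highest integer P_c is 962 hPa.

962 hPa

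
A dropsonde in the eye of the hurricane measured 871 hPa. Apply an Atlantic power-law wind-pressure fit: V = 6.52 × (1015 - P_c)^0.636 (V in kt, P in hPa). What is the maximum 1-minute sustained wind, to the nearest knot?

ΔP = 1015 − 871 = 144 hPa.
144^0.636 ≈ 23.589.
V ≈ 6.52 × 23.589 ≈ 153.8 kt.

154 kt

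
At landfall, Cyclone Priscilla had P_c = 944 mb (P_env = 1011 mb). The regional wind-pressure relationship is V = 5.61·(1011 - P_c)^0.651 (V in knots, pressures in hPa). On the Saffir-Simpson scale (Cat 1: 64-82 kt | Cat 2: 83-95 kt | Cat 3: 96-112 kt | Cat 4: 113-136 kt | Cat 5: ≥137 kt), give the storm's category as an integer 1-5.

ΔP = 1011 − 944 = 67 mb.
V ≈ 5.61 × 67^0.651 = 5.61 × 15.44 ≈ 87 kt.
87 kt falls in the Category 2 band.

2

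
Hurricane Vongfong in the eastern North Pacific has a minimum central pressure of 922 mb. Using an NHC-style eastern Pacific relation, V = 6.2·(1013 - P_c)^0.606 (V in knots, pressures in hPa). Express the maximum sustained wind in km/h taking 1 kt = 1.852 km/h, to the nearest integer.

ΔP = 1013 − 922 = 91 mb.
V ≈ 6.2 × 91^0.606 = 6.2 × 15.388 ≈ 95.405 kt.
95.405 × 1.852 ≈ 176.69 km/h → 177 km/h.

177 km/h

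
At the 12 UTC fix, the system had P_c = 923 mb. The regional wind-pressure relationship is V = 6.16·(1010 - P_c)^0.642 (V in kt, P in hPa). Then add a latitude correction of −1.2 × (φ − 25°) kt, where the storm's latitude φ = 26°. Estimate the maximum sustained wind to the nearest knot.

107 kt

ΔP = 1010 − 923 = 87 mb.
87^0.642 ≈ 17.586.
V ≈ 6.16 × 17.586 ≈ 108.3 kt.
Latitude correction: −1.2 × (26 − 25) = -1.2 kt.
Corrected V ≈ 107.1 kt → 107 kt.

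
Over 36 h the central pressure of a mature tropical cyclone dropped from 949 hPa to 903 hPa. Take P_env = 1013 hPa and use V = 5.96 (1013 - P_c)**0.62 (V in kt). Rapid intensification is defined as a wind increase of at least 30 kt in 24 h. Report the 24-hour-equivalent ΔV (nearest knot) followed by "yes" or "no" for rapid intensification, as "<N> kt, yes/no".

21 kt, no

V₁: ΔP = 64, V ≈ 5.96 × 64^0.62 ≈ 78.54 kt.
V₂: ΔP = 110, V ≈ 5.96 × 110^0.62 ≈ 109.88 kt.
ΔV over 36 h = 31.34 kt → 24 h equivalent = 31.34 × 24/36 ≈ 20.89 kt.
21 kt < 30 kt ⇒ not rapid intensification.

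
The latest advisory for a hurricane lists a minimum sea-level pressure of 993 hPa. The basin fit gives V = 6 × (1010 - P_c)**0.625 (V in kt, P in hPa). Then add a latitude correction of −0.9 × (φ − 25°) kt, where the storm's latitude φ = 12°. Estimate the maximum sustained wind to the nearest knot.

ΔP = 1010 − 993 = 17 hPa.
17^0.625 ≈ 5.875.
V ≈ 6 × 5.875 ≈ 35.3 kt.
Latitude correction: −0.9 × (12 − 25) = 11.7 kt.
Corrected V ≈ 47 kt → 47 kt.

47 kt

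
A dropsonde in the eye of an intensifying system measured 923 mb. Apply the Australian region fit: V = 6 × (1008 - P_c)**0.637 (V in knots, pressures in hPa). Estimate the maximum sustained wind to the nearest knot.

ΔP = 1008 − 923 = 85 mb.
85^0.637 ≈ 16.945.
V ≈ 6 × 16.945 ≈ 101.7 kt.

102 kt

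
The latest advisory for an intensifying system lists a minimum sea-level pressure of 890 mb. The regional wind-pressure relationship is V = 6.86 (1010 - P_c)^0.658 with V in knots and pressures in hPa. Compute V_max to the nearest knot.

160 kt

ΔP = 1010 − 890 = 120 mb.
120^0.658 ≈ 23.340.
V ≈ 6.86 × 23.340 ≈ 160.1 kt.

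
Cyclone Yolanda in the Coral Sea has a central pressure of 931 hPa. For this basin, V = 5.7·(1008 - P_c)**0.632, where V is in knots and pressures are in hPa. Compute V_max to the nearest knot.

ΔP = 1008 − 931 = 77 hPa.
77^0.632 ≈ 15.569.
V ≈ 5.7 × 15.569 ≈ 88.7 kt.

89 kt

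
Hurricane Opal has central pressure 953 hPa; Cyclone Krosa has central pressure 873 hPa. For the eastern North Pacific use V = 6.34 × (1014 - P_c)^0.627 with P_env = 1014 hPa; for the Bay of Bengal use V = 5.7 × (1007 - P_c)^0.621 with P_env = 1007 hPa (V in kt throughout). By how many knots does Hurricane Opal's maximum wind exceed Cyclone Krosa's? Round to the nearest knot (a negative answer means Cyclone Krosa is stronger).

-36 kt

Hurricane Opal: ΔP = 61; V ≈ 6.34 × 61^0.627 ≈ 83.46 kt.
Cyclone Krosa: ΔP = 134; V ≈ 5.7 × 134^0.621 ≈ 119.35 kt.
Difference ≈ 83.46 − 119.35 = -35.89 → -36 kt.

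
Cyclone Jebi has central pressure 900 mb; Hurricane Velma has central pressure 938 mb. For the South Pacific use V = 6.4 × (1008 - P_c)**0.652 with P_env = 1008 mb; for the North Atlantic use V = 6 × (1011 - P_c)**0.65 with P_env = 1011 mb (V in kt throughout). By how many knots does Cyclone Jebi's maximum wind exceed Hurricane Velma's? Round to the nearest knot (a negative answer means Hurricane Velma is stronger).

38 kt

Cyclone Jebi: ΔP = 108; V ≈ 6.4 × 108^0.652 ≈ 135.51 kt.
Hurricane Velma: ΔP = 73; V ≈ 6 × 73^0.65 ≈ 97.57 kt.
Difference ≈ 135.51 − 97.57 = 37.94 → 38 kt.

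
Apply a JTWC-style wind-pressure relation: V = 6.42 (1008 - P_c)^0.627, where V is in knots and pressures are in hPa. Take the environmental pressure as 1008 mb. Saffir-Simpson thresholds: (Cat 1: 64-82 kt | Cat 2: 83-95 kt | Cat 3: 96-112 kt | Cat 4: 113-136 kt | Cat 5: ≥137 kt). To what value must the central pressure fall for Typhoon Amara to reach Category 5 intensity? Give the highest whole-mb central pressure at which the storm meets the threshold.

876 mb

Category 5 begins at V = 137 kt.
Required ΔP = (137/6.42)^(1/0.627) = 21.340^1.595 ≈ 131.80 mb.
P_c ≤ 1008 − 131.80 = 876.20, so the highest integer P_c is 876 mb.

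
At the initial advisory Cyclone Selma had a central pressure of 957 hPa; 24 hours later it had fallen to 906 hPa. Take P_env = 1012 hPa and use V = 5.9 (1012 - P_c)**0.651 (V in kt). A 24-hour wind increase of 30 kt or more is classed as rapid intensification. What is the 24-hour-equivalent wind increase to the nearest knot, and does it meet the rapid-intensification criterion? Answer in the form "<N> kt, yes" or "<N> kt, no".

V₁: ΔP = 55, V ≈ 5.9 × 55^0.651 ≈ 80.14 kt.
V₂: ΔP = 106, V ≈ 5.9 × 106^0.651 ≈ 122.84 kt.
ΔV over 24 h = 42.70 kt → 24 h equivalent = 42.70 × 24/24 ≈ 42.70 kt.
43 kt ≥ 30 kt ⇒ rapid intensification.

43 kt, yes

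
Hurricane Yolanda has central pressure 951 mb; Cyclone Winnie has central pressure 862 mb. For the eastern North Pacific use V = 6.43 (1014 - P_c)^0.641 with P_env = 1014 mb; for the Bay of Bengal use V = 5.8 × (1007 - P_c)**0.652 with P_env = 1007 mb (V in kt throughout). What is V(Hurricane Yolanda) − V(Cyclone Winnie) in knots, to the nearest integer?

-57 kt

Hurricane Yolanda: ΔP = 63; V ≈ 6.43 × 63^0.641 ≈ 91.54 kt.
Cyclone Winnie: ΔP = 145; V ≈ 5.8 × 145^0.652 ≈ 148.81 kt.
Difference ≈ 91.54 − 148.81 = -57.27 → -57 kt.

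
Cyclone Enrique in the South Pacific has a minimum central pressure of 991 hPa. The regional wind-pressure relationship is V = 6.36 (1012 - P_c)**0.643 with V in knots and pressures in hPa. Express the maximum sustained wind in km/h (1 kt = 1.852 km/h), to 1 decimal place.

83.4 km/h

ΔP = 1012 − 991 = 21 hPa.
V ≈ 6.36 × 21^0.643 = 6.36 × 7.083 ≈ 45.045 kt.
45.045 × 1.852 ≈ 83.42 km/h → 83.4 km/h.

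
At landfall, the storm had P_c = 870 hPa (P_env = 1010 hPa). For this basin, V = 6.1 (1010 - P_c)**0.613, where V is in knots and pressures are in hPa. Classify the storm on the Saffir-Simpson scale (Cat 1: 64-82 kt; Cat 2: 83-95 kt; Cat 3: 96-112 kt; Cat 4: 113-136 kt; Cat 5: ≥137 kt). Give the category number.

ΔP = 1010 − 870 = 140 hPa.
V ≈ 6.1 × 140^0.613 = 6.1 × 20.68 ≈ 126 kt.
126 kt falls in the Category 4 band.

4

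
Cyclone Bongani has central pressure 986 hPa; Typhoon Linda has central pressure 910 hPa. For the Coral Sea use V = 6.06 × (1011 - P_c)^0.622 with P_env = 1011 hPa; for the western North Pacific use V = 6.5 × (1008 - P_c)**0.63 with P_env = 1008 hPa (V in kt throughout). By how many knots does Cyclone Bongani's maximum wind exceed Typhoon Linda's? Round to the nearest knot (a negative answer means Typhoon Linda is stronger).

Cyclone Bongani: ΔP = 25; V ≈ 6.06 × 25^0.622 ≈ 44.87 kt.
Typhoon Linda: ΔP = 98; V ≈ 6.5 × 98^0.63 ≈ 116.78 kt.
Difference ≈ 44.87 − 116.78 = -71.91 → -72 kt.

-72 kt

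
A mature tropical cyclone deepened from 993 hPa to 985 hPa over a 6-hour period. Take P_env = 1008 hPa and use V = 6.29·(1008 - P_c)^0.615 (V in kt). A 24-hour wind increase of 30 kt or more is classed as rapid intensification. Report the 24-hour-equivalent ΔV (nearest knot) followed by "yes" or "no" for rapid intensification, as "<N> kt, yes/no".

V₁: ΔP = 15, V ≈ 6.29 × 15^0.615 ≈ 33.26 kt.
V₂: ΔP = 23, V ≈ 6.29 × 23^0.615 ≈ 43.26 kt.
ΔV over 6 h = 10.00 kt → 24 h equivalent = 10.00 × 24/6 ≈ 40.00 kt.
40 kt ≥ 30 kt ⇒ rapid intensification.

40 kt, yes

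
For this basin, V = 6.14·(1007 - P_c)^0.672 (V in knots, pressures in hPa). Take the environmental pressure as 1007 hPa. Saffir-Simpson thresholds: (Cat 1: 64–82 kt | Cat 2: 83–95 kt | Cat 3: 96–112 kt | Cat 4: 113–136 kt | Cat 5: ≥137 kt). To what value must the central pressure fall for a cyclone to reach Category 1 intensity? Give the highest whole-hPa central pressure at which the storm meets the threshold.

974 hPa

Category 1 begins at V = 64 kt.
Required ΔP = (64/6.14)^(1/0.672) = 10.423^1.488 ≈ 32.73 hPa.
P_c ≤ 1007 − 32.73 = 974.27, so the highest integer P_c is 974 hPa.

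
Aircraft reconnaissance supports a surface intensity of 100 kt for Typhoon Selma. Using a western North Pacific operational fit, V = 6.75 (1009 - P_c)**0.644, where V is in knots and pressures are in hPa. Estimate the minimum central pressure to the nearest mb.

943 mb

ΔP = (V / 6.75)^(1/0.644) = (100/6.75)^1.553.
100/6.75 = 14.815; 14.815^1.553 ≈ 65.74 mb.
P_c = 1009 − 65.74 = 943.26 ≈ 943 mb.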